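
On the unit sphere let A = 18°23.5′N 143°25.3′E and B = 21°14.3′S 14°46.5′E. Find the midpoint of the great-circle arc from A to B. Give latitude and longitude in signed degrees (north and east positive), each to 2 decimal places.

The central angle between A and B is δ = 2.3005 rad.
With f = 0.5, the slerp weights are sin((1−f)δ)/sin δ = 1.2247 and sin(fδ)/sin δ = 1.2247.
Weighted sum of the unit vectors: (1.2247)·(-0.7620,0.5655,0.3155) + (1.2247)·(0.9013,0.2377,-0.3622) = (0.1705, 0.9837, -0.0572).
Converting back: φ = atan2(z, √(x²+y²)) = -3.28°, λ = atan2(y, x) = 80.17°.

-3.28°, 80.17°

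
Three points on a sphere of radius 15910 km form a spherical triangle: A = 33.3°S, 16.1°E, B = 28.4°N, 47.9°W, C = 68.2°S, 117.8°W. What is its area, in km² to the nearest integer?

361187154 km²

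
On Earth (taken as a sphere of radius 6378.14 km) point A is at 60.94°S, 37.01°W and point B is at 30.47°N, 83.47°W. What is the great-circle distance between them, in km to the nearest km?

11010 km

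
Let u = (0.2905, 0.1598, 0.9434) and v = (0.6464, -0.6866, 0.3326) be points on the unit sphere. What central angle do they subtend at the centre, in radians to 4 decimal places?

1.1681 rad

u·v = 0.3918; |u| = 1.0000, |v| = 0.9999.
cos θ = (u·v)/(|u||v|) = 0.3919, so θ = 1.1681 rad.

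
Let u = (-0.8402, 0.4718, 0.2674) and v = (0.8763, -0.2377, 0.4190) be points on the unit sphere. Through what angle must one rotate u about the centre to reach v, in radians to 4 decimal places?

2.3985 rad

u·v = -0.7364; |u| = 1.0000, |v| = 1.0000.
cos θ = (u·v)/(|u||v|) = -0.7364, so θ = 2.3985 rad.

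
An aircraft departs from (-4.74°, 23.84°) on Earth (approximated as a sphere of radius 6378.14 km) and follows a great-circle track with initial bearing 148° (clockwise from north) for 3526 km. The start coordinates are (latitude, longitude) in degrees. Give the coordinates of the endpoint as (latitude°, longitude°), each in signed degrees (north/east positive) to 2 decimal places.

-30.94°, 42.77°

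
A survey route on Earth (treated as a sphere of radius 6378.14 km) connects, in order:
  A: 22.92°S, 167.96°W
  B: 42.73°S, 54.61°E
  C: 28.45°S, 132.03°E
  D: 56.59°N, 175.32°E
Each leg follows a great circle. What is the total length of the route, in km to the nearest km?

28775 km

Leg A→B: central angle 1.8070 rad, distance 11525.2 km.
Leg B→C: central angle 1.0884 rad, distance 6941.8 km.
Leg C→D: central angle 1.6161 rad, distance 10307.6 km.
Total: 11525.2 + 6941.8 + 10307.6 ≈ 28775 km.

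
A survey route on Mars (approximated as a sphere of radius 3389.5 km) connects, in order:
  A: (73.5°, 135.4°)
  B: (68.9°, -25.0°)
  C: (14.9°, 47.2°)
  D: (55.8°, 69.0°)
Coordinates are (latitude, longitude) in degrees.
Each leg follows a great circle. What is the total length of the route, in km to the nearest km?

8931 km

Leg A→B: central angle 0.6465 rad, distance 2191.2 km.
Leg B→C: central angle 1.2172 rad, distance 4125.8 km.
Leg C→D: central angle 0.7713 rad, distance 2614.3 km.
Total: 2191.2 + 4125.8 + 2614.3 ≈ 8931 km.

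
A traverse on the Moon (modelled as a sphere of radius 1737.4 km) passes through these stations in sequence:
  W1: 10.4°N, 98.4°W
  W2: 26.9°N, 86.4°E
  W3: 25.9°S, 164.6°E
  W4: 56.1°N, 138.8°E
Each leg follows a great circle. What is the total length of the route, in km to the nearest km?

9680 km

Leg W1→W2: central angle 2.4855 rad, distance 4318.4 km.
Leg W2→W3: central angle 1.6044 rad, distance 2787.4 km.
Leg W3→W4: central angle 1.4815 rad, distance 2574.0 km.
Total: 4318.4 + 2787.4 + 2574.0 ≈ 9680 km.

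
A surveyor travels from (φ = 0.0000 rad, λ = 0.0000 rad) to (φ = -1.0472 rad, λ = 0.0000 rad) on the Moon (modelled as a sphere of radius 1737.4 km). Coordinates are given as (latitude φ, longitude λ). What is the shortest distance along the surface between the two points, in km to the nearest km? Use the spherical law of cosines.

Let φ₁ = 0.0000 rad, φ₂ = -1.0472 rad, and Δλ = 0.0000 rad.
cos c = sin φ₁ sin φ₂ + cos φ₁ cos φ₂ cos Δλ = (0.0000)(-0.8660) + (1.0000)(0.5000)(1.0000) = 0.50000,
so c = arccos(0.50000) = 1.04720 rad.
Distance = R·c = 1737.4 × 1.0472 ≈ 1819 km.

1819 km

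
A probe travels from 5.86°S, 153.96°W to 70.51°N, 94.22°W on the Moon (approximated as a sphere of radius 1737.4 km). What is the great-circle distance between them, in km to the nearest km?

In radians: φ₁ = -0.1023, φ₂ = 1.2306, Δλ = 59.740° = 1.0427 rad.
cos c = sin φ₁ sin φ₂ + cos φ₁ cos φ₂ cos Δλ = (-0.1021)(0.9427) + (0.9948)(0.3336)(0.5039) = 0.07100,
so c = arccos(0.07100) = 1.49973 rad.
Distance = R·c = 1737.4 × 1.4997 ≈ 2606 km.

2606 km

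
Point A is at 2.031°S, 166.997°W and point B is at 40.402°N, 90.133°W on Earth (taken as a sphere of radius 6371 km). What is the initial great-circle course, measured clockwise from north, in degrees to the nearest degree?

49°

Δλ = 76.864° = 1.3415 rad.
y = sin Δλ · cos φ₂ = (0.9738)(0.7615) = 0.7416
x = cos φ₁ sin φ₂ − sin φ₁ cos φ₂ cos Δλ = (0.9994)(0.6481) − (-0.0354)(0.7615)(0.2273) = 0.6539
θ = atan2(y, x) = 48.60°, so the bearing is 49°.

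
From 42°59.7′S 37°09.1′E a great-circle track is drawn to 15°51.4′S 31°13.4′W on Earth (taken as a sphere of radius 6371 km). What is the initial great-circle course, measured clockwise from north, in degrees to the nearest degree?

273°

With φ₁ = -0.7504, φ₂ = -0.2768, Δλ = -1.1934 rad, the forward-azimuth formula gives
θ = atan2( sin Δλ cos φ₂ , cos φ₁ sin φ₂ − sin φ₁ cos φ₂ cos Δλ ) = atan2(-0.8942, 0.0419) = -87.32°.
Adding 360° brings this into [0°, 360°): 273°.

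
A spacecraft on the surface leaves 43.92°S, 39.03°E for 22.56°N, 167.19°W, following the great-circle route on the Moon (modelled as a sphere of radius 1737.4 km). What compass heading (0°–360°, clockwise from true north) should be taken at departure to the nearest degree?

With φ₁ = -0.7665, φ₂ = 0.3937, Δλ = 2.6840 rad, the forward-azimuth formula gives
θ = atan2( sin Δλ cos φ₂ , cos φ₁ sin φ₂ − sin φ₁ cos φ₂ cos Δλ ) = atan2(0.4080, -0.2983) = 126.17°.
So the initial bearing is 126°.

126°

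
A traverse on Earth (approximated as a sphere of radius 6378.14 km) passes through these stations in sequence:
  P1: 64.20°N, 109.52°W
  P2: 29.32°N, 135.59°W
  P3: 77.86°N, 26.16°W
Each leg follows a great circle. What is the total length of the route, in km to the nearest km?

11565 km

Leg P1→P2: central angle 0.6733 rad, distance 4294.7 km.
Leg P2→P3: central angle 1.1398 rad, distance 7270.1 km.
Total: 4294.7 + 7270.1 ≈ 11565 km.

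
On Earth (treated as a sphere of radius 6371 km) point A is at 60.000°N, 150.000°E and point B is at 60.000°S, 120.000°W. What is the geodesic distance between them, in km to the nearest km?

15411 km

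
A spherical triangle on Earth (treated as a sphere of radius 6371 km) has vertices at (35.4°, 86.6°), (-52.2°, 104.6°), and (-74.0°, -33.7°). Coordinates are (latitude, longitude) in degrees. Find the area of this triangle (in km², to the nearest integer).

29055616 km²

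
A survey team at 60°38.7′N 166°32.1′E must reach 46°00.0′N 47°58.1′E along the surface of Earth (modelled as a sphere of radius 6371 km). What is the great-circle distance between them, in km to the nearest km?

Let φ₁ = 1.0585 rad, φ₂ = 0.8029 rad, and Δλ = -2.0694 rad.
cos c = sin φ₁ sin φ₂ + cos φ₁ cos φ₂ cos Δλ = (0.8716)(0.7193) + (0.4902)(0.6947)(-0.4782) = 0.46414,
so c = arccos(0.46414) = 1.08813 rad.
Distance = R·c = 6371 × 1.0881 ≈ 6933 km.

6933 km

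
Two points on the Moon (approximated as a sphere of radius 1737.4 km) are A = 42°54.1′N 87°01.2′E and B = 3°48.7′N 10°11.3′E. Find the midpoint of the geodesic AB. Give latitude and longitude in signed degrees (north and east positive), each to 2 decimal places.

The central angle between A and B is δ = 1.3574 rad.
With f = 0.5, the slerp weights are sin((1−f)δ)/sin δ = 0.6424 and sin(fδ)/sin δ = 0.6424.
Weighted sum of the unit vectors: (0.6424)·(0.0381,0.7315,0.6807) + (0.6424)·(0.9821,0.1765,0.0665) = (0.6553, 0.5833, 0.4800).
Converting back: φ = atan2(z, √(x²+y²)) = 28.68°, λ = atan2(y, x) = 41.67°.

28.68°, 41.67°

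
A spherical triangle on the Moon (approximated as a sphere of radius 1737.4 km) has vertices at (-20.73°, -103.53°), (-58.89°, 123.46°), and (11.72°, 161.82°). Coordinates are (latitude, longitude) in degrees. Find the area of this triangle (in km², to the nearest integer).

Side lengths (central angles): a = 1.3461, b = 1.7175, c = 1.5974 rad; semiperimeter s = 2.3305.
By l'Huilier's theorem, tan(E/4) = √[tan(s/2) tan((s−a)/2) tan((s−b)/2) tan((s−c)/2)], giving spherical excess E = 1.4858 rad.
Area = E·R² = 1.4858 × (1737.4)² ≈ 4484886 km².

4484886 km²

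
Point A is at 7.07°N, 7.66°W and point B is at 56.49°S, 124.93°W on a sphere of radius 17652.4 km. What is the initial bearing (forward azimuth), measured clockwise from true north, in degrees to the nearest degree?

Δλ = -117.270° = -2.0467 rad.
y = sin Δλ · cos φ₂ = (-0.8889)(0.5521) = -0.4907
x = cos φ₁ sin φ₂ − sin φ₁ cos φ₂ cos Δλ = (0.9924)(-0.8338) − (0.1231)(0.5521)(-0.4582) = -0.7963
θ = atan2(y, x) = -148.36°; adding 360° gives 212°.

212°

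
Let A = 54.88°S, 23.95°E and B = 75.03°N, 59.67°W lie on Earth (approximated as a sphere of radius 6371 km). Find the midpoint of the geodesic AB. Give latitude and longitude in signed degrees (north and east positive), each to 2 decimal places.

12.72°, 0.92°

The central angle between A and B is δ = 2.4554 rad.
With f = 0.5, the slerp weights are sin((1−f)δ)/sin δ = 1.4863 and sin(fδ)/sin δ = 1.4863.
Weighted sum of the unit vectors: (1.4863)·(0.5258,0.2335,-0.8179) + (1.4863)·(0.1304,-0.2230,0.9661) = (0.9753, 0.0157, 0.2201).
Converting back: φ = atan2(z, √(x²+y²)) = 12.72°, λ = atan2(y, x) = 0.92°.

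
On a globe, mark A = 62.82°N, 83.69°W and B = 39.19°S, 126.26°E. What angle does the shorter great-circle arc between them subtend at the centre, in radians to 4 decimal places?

2.6237 rad

Let φ₁ = 1.0964 rad, φ₂ = -0.6840 rad, and Δλ = -2.6189 rad.
cos c = sin φ₁ sin φ₂ + cos φ₁ cos φ₂ cos Δλ = (0.8896)(-0.6319) + (0.4568)(0.7751)(-0.8665) = -0.86888,
so c = arccos(-0.86888) = 2.62372 rad.
So the angular separation is 2.6237 rad.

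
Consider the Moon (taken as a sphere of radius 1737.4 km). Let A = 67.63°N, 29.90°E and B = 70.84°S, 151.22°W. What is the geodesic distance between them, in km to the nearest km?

5360 km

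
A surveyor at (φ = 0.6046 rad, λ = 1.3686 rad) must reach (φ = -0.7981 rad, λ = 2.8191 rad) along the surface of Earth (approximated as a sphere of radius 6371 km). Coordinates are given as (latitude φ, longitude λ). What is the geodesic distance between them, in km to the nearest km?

Let φ₁ = 0.6046 rad, φ₂ = -0.7981 rad, and Δλ = 1.4505 rad.
Haversine: a = sin²(Δφ/2) + cos φ₁ cos φ₂ sin²(Δλ/2) = 0.4163 + (0.8227)(0.6981)(0.4400) = 0.66905.
Central angle c = 2·arcsin(√a) = 1.91569 rad.
Distance = R·c = 6371 × 1.9157 ≈ 12205 km.

12205 km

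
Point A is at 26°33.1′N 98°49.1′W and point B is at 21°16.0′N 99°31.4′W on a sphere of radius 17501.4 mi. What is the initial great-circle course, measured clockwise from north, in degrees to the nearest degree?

Δλ = -0.705° = -0.0123 rad.
y = sin Δλ · cos φ₂ = (-0.0123)(0.9319) = -0.0115
x = cos φ₁ sin φ₂ − sin φ₁ cos φ₂ cos Δλ = (0.8945)(0.3627) − (0.4470)(0.9319)(0.9999) = -0.0921
θ = atan2(y, x) = -172.90°; adding 360° gives 187°.

187°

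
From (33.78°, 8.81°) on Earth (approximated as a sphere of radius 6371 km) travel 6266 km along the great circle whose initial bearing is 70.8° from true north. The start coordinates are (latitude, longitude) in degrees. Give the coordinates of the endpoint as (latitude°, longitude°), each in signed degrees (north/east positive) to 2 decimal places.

Angular distance δ = d/R = 6266/6371 = 0.98352 rad; initial bearing θ = 1.2357 rad.
sin φ₂ = sin φ₁ cos δ + cos φ₁ sin δ cos θ = (0.5560)(0.5541) + (0.8312)(0.8325)(0.3289) = 0.5356, so φ₂ = 32.39°.
Δλ = atan2(sin θ sin δ cos φ₁, cos δ − sin φ₁ sin φ₂) = atan2(0.6534, 0.2563) = 68.584°.
λ₂ = 8.810° + 68.584° = 77.39°.

32.39°, 77.39°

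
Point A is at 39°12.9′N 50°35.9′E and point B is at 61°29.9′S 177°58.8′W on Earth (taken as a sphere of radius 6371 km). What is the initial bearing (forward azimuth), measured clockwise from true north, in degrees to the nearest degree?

Δλ = 131.422° = 2.2937 rad.
y = sin Δλ · cos φ₂ = (0.7499)(0.4772) = 0.3578
x = cos φ₁ sin φ₂ − sin φ₁ cos φ₂ cos Δλ = (0.7748)(-0.8788) − (0.6322)(0.4772)(-0.6616) = -0.4813
θ = atan2(y, x) = 143.37°, so the bearing is 143°.

143°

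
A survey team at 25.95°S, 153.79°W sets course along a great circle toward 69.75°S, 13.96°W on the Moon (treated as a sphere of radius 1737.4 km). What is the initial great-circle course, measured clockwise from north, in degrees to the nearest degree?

167°

With φ₁ = -0.4529, φ₂ = -1.2174, Δλ = 2.4405 rad, the forward-azimuth formula gives
θ = atan2( sin Δλ cos φ₂ , cos φ₁ sin φ₂ − sin φ₁ cos φ₂ cos Δλ ) = atan2(0.2233, -0.9593) = 166.90°.
So the initial bearing is 167°.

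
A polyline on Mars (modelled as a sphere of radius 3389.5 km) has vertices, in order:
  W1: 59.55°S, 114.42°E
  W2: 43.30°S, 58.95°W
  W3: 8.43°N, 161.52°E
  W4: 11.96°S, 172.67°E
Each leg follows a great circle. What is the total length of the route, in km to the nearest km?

13643 km

Leg W1→W2: central angle 1.3440 rad, distance 4555.5 km.
Leg W2→W3: central angle 2.2760 rad, distance 7714.6 km.
Leg W3→W4: central angle 0.4051 rad, distance 1373.0 km.
Total: 4555.5 + 7714.6 + 1373.0 ≈ 13643 km.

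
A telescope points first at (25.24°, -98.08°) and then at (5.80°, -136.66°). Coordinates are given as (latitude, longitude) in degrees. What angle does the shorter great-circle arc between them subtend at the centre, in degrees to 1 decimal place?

In radians: φ₁ = 0.4405, φ₂ = 0.1012, Δλ = -38.580° = -0.6733 rad.
Haversine: a = sin²(Δφ/2) + cos φ₁ cos φ₂ sin²(Δλ/2) = 0.0285 + (0.9045)(0.9949)(0.1091) = 0.12671.
Central angle c = 2·arcsin(√a) = 0.72789 rad.
So the angular separation is 41.7°.

41.7°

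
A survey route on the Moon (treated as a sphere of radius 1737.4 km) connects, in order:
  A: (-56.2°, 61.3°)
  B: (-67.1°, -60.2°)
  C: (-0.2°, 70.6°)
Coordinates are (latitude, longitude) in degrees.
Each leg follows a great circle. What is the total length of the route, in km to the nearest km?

Leg A→B: central angle 0.8601 rad, distance 1494.3 km.
Leg B→C: central angle 1.8246 rad, distance 3170.0 km.
Total: 1494.3 + 3170.0 ≈ 4664 km.

4664 km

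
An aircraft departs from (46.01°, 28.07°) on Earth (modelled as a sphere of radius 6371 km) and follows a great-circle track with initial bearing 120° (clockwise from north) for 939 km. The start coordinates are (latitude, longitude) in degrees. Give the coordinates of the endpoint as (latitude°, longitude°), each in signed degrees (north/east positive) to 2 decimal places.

Angular distance δ = d/R = 939/6371 = 0.14739 rad; initial bearing θ = 2.0944 rad.
sin φ₂ = sin φ₁ cos δ + cos φ₁ sin δ cos θ = (0.7195)(0.9892) + (0.6945)(0.1469)(-0.5000) = 0.6607, so φ₂ = 41.35°.
Δλ = atan2(sin θ sin δ cos φ₁, cos δ − sin φ₁ sin φ₂) = atan2(0.0883, 0.5138) = 9.754°.
λ₂ = 28.070° + 9.754° = 37.82°.

41.35°, 37.82°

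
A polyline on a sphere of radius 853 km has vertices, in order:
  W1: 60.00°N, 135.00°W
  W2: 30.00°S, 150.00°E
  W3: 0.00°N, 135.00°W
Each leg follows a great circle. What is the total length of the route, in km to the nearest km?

2766 km

Leg W1→W2: central angle 1.8975 rad, distance 1618.6 km.
Leg W2→W3: central angle 1.3447 rad, distance 1147.1 km.
Total: 1618.6 + 1147.1 ≈ 2766 km.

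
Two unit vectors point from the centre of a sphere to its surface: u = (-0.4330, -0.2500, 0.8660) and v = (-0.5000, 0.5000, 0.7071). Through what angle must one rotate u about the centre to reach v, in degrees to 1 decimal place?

45.3°

u·v = 0.7038; |u| = 1.0000, |v| = 1.0000.
cos θ = (u·v)/(|u||v|) = 0.7039, so θ = 45.3°.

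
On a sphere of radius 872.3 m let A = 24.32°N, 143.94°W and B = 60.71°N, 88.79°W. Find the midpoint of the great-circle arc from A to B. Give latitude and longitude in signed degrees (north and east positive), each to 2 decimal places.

The central angle between A and B is δ = 0.9098 rad.
With f = 0.5, the slerp weights are sin((1−f)δ)/sin δ = 0.5566 and sin(fδ)/sin δ = 0.5566.
Weighted sum of the unit vectors: (0.5566)·(-0.7367,-0.5364,0.4118) + (0.5566)·(0.0103,-0.4891,0.8722) = (-0.4043, -0.5708, 0.7147).
Converting back: φ = atan2(z, √(x²+y²)) = 45.62°, λ = atan2(y, x) = -125.31°.

45.62°, -125.31°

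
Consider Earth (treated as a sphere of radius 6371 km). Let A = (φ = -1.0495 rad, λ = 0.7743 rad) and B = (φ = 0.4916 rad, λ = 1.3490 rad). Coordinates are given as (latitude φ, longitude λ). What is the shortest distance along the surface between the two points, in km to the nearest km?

10268 km

Let φ₁ = -1.0495 rad, φ₂ = 0.4916 rad, and Δλ = 0.5747 rad.
cos c = sin φ₁ sin φ₂ + cos φ₁ cos φ₂ cos Δλ = (-0.8672)(0.4720) + (0.4980)(0.8816)(0.8394) = -0.04084,
so c = arccos(-0.04084) = 1.61164 rad.
Distance = R·c = 6371 × 1.6116 ≈ 10268 km.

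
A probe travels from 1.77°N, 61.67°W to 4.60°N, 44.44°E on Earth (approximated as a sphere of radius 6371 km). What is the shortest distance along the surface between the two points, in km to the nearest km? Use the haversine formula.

11776 km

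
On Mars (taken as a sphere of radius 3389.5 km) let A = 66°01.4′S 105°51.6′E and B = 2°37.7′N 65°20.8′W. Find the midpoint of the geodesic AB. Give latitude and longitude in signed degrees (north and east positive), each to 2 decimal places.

-55.32°, -59.41°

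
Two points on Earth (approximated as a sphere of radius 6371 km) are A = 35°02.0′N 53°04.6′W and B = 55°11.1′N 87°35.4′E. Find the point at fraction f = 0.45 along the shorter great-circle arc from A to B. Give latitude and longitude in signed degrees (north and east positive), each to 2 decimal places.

Central angle δ = 1.4609 rad. Interpolating on the sphere with fraction f = 0.45:
P = [sin((1−f)δ)·A + sin(fδ)·B] / sin δ = 0.7241·A + 0.6148·B in Cartesian coordinates,
giving P = (0.3710, -0.1233, 0.9204), i.e. latitude 66.99°, longitude -18.39°.

66.99°, -18.39°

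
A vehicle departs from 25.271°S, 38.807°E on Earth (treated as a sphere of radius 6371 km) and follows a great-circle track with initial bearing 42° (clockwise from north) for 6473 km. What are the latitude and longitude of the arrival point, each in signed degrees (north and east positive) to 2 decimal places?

20.26°, 76.13°

Angular distance δ = d/R = 6473/6371 = 1.01601 rad; initial bearing θ = 0.7330 rad.
sin φ₂ = sin φ₁ cos δ + cos φ₁ sin δ cos θ = (-0.4269)(0.5268) + (0.9043)(0.8500)(0.7431) = 0.3464, so φ₂ = 20.26°.
Δλ = atan2(sin θ sin δ cos φ₁, cos δ − sin φ₁ sin φ₂) = atan2(0.5143, 0.6746) = 37.322°.
λ₂ = 38.807° + 37.322° = 76.13°.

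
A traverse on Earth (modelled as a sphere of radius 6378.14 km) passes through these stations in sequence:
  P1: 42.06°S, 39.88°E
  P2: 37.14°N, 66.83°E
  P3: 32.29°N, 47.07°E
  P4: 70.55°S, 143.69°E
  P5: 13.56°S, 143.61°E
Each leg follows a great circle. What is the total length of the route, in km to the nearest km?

Leg P1→P2: central angle 1.4474 rad, distance 9231.6 km.
Leg P2→P3: central angle 0.2952 rad, distance 1882.9 km.
Leg P3→P4: central angle 2.1367 rad, distance 13628.1 km.
Leg P4→P5: central angle 0.9947 rad, distance 6344.1 km.
Total: 9231.6 + 1882.9 + 13628.1 + 6344.1 ≈ 31087 km.

31087 km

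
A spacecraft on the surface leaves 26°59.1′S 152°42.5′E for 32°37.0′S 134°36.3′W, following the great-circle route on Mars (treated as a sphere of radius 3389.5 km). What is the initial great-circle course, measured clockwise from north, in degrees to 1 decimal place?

Δλ = 72.687° = 1.2686 rad.
y = sin Δλ · cos φ₂ = (0.9547)(0.8423) = 0.8041
x = cos φ₁ sin φ₂ − sin φ₁ cos φ₂ cos Δλ = (0.8911)(-0.5390) − (-0.4538)(0.8423)(0.2976) = -0.3666
θ = atan2(y, x) = 114.51°, so the bearing is 114.5°.

114.5°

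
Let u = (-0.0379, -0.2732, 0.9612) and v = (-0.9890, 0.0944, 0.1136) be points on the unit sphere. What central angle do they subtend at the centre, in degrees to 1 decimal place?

83.1°

u·v = 0.1209; |u| = 1.0000, |v| = 1.0000.
cos θ = (u·v)/(|u||v|) = 0.1209, so θ = 83.1°.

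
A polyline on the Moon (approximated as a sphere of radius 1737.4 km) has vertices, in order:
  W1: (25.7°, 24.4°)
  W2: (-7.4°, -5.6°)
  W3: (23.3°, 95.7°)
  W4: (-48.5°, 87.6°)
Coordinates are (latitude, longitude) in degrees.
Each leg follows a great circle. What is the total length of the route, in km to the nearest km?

6657 km

Leg W1→W2: central angle 0.7699 rad, distance 1337.6 km.
Leg W2→W3: central angle 1.8023 rad, distance 3131.3 km.
Leg W3→W4: central angle 1.2595 rad, distance 2188.3 km.
Total: 1337.6 + 3131.3 + 2188.3 ≈ 6657 km.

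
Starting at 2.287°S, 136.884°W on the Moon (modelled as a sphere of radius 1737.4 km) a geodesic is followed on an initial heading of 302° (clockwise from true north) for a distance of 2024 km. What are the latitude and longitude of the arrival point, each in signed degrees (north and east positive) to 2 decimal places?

28.08°, 161.09°

Angular distance δ = d/R = 2024/1737.4 = 1.16496 rad; initial bearing θ = 5.2709 rad.
sin φ₂ = sin φ₁ cos δ + cos φ₁ sin δ cos θ = (-0.0399)(0.3948) + (0.9992)(0.9188)(0.5299) = 0.4707, so φ₂ = 28.08°.
Δλ = atan2(sin θ sin δ cos φ₁, cos δ − sin φ₁ sin φ₂) = atan2(-0.7785, 0.4136) = -62.022°.
λ₂ = -136.884° − 62.022° = -198.91° → 161.09° after wrapping to (−180°, 180°].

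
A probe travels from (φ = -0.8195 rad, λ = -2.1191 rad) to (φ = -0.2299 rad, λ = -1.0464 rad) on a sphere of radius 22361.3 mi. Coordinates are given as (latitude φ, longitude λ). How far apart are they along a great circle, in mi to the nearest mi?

With latitudes φ₁ = -46.954°, φ₂ = -13.172° and longitude difference Δλ = 61.461°:
cos c = sin φ₁ sin φ₂ + cos φ₁ cos φ₂ cos Δλ = (-0.7308)(-0.2279) + (0.6826)(0.9737)(0.4778) = 0.48406,
so c = arccos(0.48406) = 1.06550 rad.
Distance = R·c = 22361.3 × 1.0655 ≈ 23826 mi.

23826 mi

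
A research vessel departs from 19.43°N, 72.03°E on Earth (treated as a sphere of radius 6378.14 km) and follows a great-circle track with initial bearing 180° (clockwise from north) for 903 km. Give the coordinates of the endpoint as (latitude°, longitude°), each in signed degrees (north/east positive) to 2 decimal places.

Angular distance δ = d/R = 903/6378.14 = 0.14158 rad; initial bearing θ = 3.1416 rad.
sin φ₂ = sin φ₁ cos δ + cos φ₁ sin δ cos θ = (0.3327)(0.9900) + (0.9430)(0.1411)(-1.0000) = 0.1963, so φ₂ = 11.32°.
Δλ = atan2(sin θ sin δ cos φ₁, cos δ − sin φ₁ sin φ₂) = atan2(0.0000, 0.9247) = 0.000°.
λ₂ = 72.030° + 0.000° = 72.03°.

11.32°, 72.03°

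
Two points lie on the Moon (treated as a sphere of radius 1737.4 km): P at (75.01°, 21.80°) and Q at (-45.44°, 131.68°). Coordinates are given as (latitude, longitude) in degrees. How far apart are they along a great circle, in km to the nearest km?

Let φ₁ = 1.3092 rad, φ₂ = -0.7931 rad, and Δλ = 1.9178 rad.
cos c = sin φ₁ sin φ₂ + cos φ₁ cos φ₂ cos Δλ = (0.9660)(-0.7125) + (0.2587)(0.7017)(-0.3401) = -0.74998,
so c = arccos(-0.74998) = 2.41883 rad.
Distance = R·c = 1737.4 × 2.4188 ≈ 4202 km.

4202 km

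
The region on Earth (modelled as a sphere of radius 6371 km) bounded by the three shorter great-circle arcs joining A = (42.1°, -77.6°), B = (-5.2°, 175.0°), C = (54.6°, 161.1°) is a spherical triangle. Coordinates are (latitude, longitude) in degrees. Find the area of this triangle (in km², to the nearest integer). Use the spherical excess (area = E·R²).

34923339 km²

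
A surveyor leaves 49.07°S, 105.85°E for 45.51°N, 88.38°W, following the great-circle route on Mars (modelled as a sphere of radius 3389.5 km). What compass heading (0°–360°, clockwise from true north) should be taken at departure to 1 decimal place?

104.9°

Δλ = 165.770° = 2.8932 rad.
y = sin Δλ · cos φ₂ = (0.2458)(0.7008) = 0.1723
x = cos φ₁ sin φ₂ − sin φ₁ cos φ₂ cos Δλ = (0.6551)(0.7134) − (-0.7555)(0.7008)(-0.9693) = -0.0458
θ = atan2(y, x) = 104.90°, so the bearing is 104.9°.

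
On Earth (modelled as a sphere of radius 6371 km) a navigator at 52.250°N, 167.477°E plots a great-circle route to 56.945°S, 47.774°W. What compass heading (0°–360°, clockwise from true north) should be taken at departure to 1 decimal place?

With φ₁ = 0.9119, φ₂ = -0.9939, Δλ = 2.5263 rad, the forward-azimuth formula gives
θ = atan2( sin Δλ cos φ₂ , cos φ₁ sin φ₂ − sin φ₁ cos φ₂ cos Δλ ) = atan2(0.3148, -0.1609) = 117.08°.
So the initial bearing is 117.1°.

117.1°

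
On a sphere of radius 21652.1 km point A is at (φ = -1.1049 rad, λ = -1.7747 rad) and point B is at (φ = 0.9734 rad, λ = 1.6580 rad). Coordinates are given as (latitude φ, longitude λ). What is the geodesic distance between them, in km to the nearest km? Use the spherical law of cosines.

63765 km

Let φ₁ = -1.1049 rad, φ₂ = 0.9734 rad, and Δλ = -2.8505 rad.
cos c = sin φ₁ sin φ₂ + cos φ₁ cos φ₂ cos Δλ = (-0.8934)(0.8268) + (0.4492)(0.5625)(-0.9579) = -0.98074,
so c = arccos(-0.98074) = 2.94499 rad.
Distance = R·c = 21652.1 × 2.9450 ≈ 63765 km.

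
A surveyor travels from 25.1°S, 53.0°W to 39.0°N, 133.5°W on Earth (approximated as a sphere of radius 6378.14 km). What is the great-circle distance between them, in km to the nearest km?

10984 km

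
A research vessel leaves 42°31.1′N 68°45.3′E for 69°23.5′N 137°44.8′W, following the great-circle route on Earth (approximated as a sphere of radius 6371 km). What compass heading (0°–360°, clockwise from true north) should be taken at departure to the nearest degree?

Δλ = 153.498° = 2.6791 rad.
y = sin Δλ · cos φ₂ = (0.4462)(0.3520) = 0.1571
x = cos φ₁ sin φ₂ − sin φ₁ cos φ₂ cos Δλ = (0.7371)(0.9360) − (0.6758)(0.3520)(-0.8949) = 0.9028
θ = atan2(y, x) = 9.87°, so the bearing is 10°.

10°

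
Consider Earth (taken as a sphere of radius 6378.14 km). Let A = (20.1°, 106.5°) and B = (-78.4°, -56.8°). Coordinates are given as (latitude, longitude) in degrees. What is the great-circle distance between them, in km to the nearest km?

13488 km

In radians: φ₁ = 0.3508, φ₂ = -1.3683, Δλ = -163.300° = -2.8501 rad.
Haversine: a = sin²(Δφ/2) + cos φ₁ cos φ₂ sin²(Δλ/2) = 0.5739 + (0.9391)(0.2011)(0.9789) = 0.75875.
Central angle c = 2·arcsin(√a) = 2.11473 rad.
Distance = R·c = 6378.14 × 2.1147 ≈ 13488 km.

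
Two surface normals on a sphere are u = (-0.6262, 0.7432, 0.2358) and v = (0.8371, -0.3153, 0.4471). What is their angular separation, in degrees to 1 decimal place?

u·v = -0.6531; |u| = 1.0000, |v| = 1.0000.
cos θ = (u·v)/(|u||v|) = -0.6531, so θ = 130.8°.

130.8°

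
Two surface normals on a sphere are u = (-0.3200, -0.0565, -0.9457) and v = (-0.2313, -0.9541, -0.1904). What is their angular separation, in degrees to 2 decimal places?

72.06°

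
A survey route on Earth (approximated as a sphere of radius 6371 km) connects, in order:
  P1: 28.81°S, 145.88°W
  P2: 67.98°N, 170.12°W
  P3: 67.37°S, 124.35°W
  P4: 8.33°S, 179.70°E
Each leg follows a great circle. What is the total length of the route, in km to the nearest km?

34159 km

Leg P1→P2: central angle 1.7185 rad, distance 10948.7 km.
Leg P2→P3: central angle 2.4265 rad, distance 15459.4 km.
Leg P3→P4: central angle 1.2165 rad, distance 7750.6 km.
Total: 10948.7 + 15459.4 + 7750.6 ≈ 34159 km.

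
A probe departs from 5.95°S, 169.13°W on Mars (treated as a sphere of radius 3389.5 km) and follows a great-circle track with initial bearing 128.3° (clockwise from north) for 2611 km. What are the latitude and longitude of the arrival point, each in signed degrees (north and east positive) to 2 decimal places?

-30.24°, -129.89°

Angular distance δ = d/R = 2611/3389.5 = 0.77032 rad; initial bearing θ = 2.2393 rad.
sin φ₂ = sin φ₁ cos δ + cos φ₁ sin δ cos θ = (-0.1037)(0.7177) + (0.9946)(0.6964)(-0.6198) = -0.5037, so φ₂ = -30.24°.
Δλ = atan2(sin θ sin δ cos φ₁, cos δ − sin φ₁ sin φ₂) = atan2(0.5435, 0.6655) = 39.241°.
λ₂ = -169.130° + 39.241° = -129.89°.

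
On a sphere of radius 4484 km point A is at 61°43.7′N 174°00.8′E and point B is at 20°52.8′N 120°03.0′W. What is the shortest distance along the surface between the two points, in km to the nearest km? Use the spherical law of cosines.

4725 km

Let φ₁ = 1.0774 rad, φ₂ = 0.3644 rad, and Δλ = 1.1508 rad.
cos c = sin φ₁ sin φ₂ + cos φ₁ cos φ₂ cos Δλ = (0.8807)(0.3564) + (0.4737)(0.9343)(0.4077) = 0.49434,
so c = arccos(0.49434) = 1.05372 rad.
Distance = R·c = 4484 × 1.0537 ≈ 4725 km.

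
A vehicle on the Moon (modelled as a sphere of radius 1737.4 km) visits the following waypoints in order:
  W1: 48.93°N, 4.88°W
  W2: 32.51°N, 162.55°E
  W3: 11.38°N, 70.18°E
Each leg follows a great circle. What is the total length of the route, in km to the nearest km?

5570 km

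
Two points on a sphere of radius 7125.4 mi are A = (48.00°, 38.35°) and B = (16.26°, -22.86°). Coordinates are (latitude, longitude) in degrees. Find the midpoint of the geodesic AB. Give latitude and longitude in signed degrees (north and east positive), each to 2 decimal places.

The central angle between A and B is δ = 1.0269 rad.
With f = 0.5, the slerp weights are sin((1−f)δ)/sin δ = 0.5740 and sin(fδ)/sin δ = 0.5740.
Weighted sum of the unit vectors: (0.5740)·(0.5248,0.4152,0.7431) + (0.5740)·(0.8846,-0.3729,0.2800) = (0.8090, 0.0242, 0.5873).
Converting back: φ = atan2(z, √(x²+y²)) = 35.97°, λ = atan2(y, x) = 1.72°.

35.97°, 1.72°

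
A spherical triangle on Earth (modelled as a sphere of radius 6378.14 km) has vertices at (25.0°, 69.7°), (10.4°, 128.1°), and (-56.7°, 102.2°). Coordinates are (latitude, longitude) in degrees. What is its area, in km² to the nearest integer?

31126114 km²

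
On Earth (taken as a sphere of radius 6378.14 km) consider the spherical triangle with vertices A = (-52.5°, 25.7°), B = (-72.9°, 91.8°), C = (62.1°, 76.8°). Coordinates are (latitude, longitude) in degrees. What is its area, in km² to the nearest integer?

Side lengths (central angles): a = 2.3628, b = 2.1203, c = 0.5902 rad; semiperimeter s = 2.5367.
By l'Huilier's theorem, tan(E/4) = √[tan(s/2) tan((s−a)/2) tan((s−b)/2) tan((s−c)/2)], giving spherical excess E = 1.1454 rad.
Area = E·R² = 1.1454 × (6378.14)² ≈ 46595254 km².

46595254 km²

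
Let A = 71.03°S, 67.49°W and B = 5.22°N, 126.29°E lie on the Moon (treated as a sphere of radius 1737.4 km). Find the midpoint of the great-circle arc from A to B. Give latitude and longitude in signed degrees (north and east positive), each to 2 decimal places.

-51.31°, 132.78°

Central angle δ = 1.9828 rad. Interpolating on the sphere with fraction f = 0.5:
P = [sin((1−f)δ)·A + sin(fδ)·B] / sin δ = 0.9132·A + 0.9132·B in Cartesian coordinates,
giving P = (-0.4246, 0.4588, -0.7805), i.e. latitude -51.31°, longitude 132.78°.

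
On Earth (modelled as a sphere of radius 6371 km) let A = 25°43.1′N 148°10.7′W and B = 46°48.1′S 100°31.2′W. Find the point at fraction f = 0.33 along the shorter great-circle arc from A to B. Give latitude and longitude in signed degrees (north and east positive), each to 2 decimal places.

1.24°, -134.45°

Central angle δ = 1.4716 rad. Interpolating on the sphere with fraction f = 0.33:
P = [sin((1−f)δ)·A + sin(fδ)·B] / sin δ = 0.8379·A + 0.4691·B in Cartesian coordinates,
giving P = (-0.7001, -0.7137, 0.0217), i.e. latitude 1.24°, longitude -134.45°.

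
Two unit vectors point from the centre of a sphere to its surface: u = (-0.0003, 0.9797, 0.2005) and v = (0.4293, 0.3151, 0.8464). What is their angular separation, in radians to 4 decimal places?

1.0721 rad

u·v = 0.4783; |u| = 1.0000, |v| = 1.0000.
cos θ = (u·v)/(|u||v|) = 0.4783, so θ = 1.0721 rad.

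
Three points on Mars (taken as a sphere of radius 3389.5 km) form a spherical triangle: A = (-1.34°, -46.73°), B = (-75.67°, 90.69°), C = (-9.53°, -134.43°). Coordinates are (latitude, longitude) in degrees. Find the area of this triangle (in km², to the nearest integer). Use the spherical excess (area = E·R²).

19456341 km²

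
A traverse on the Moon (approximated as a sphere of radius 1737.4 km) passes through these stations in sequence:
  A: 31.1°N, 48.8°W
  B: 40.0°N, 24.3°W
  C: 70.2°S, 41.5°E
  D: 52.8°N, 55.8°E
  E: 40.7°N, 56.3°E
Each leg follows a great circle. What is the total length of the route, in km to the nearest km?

Leg A→B: central angle 0.3794 rad, distance 659.1 km.
Leg B→C: central angle 2.0926 rad, distance 3635.6 km.
Leg C→D: central angle 2.1543 rad, distance 3743.0 km.
Leg D→E: central angle 0.2113 rad, distance 367.1 km.
Total: 659.1 + 3635.6 + 3743.0 + 367.1 ≈ 8405 km.

8405 km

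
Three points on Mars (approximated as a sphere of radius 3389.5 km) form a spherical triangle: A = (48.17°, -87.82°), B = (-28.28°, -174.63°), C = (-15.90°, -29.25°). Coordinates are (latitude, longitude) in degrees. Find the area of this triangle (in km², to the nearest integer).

Side lengths (central angles): a = 2.1739, b = 1.4401, c = 1.8969 rad; semiperimeter s = 2.7554.
By l'Huilier's theorem, tan(E/4) = √[tan(s/2) tan((s−a)/2) tan((s−b)/2) tan((s−c)/2)], giving spherical excess E = 2.5370 rad.
Area = E·R² = 2.5370 × (3389.5)² ≈ 29146308 km².

29146308 km²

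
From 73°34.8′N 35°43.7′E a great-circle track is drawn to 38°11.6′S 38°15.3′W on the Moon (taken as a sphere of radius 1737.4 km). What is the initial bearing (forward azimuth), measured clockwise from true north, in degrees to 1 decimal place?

243.1°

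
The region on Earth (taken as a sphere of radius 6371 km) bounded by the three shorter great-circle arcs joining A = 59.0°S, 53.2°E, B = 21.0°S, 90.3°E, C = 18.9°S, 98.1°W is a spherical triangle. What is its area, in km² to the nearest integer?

28641218 km²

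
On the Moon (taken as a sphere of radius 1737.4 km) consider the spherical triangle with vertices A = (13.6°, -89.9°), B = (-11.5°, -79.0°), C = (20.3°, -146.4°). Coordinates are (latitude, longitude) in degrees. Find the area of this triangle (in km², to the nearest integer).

629599 km²

Side lengths (central angles): a = 1.2828, b = 0.9463, c = 0.4770 rad; semiperimeter s = 1.3530.
By l'Huilier's theorem, tan(E/4) = √[tan(s/2) tan((s−a)/2) tan((s−b)/2) tan((s−c)/2)], giving spherical excess E = 0.2086 rad.
Area = E·R² = 0.2086 × (1737.4)² ≈ 629599 km².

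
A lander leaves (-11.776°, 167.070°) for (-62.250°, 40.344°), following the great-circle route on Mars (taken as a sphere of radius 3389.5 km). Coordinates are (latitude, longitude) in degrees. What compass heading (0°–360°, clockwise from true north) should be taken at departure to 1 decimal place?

With φ₁ = -0.2055, φ₂ = -1.0865, Δλ = -2.2118 rad, the forward-azimuth formula gives
θ = atan2( sin Δλ cos φ₂ , cos φ₁ sin φ₂ − sin φ₁ cos φ₂ cos Δλ ) = atan2(-0.3732, -0.9232) = -157.99°.
Adding 360° brings this into [0°, 360°): 202.0°.

202.0°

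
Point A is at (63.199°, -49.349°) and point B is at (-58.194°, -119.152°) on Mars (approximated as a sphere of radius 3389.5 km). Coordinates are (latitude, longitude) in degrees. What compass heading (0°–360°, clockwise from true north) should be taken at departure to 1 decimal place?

222.2°

Δλ = -69.803° = -1.2183 rad.
y = sin Δλ · cos φ₂ = (-0.9385)(0.5270) = -0.4946
x = cos φ₁ sin φ₂ − sin φ₁ cos φ₂ cos Δλ = (0.4509)(-0.8498) − (0.8926)(0.5270)(0.3452) = -0.5456
θ = atan2(y, x) = -137.80°; adding 360° gives 222.2°.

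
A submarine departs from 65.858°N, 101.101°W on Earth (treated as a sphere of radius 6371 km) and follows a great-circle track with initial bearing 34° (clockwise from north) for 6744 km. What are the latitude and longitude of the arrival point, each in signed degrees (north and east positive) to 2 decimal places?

47.97°, 32.18°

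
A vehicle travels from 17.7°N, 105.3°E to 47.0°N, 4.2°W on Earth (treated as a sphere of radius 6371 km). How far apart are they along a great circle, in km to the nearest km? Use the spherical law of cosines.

9973 km

With latitudes φ₁ = 17.700°, φ₂ = 47.000° and longitude difference Δλ = -109.500°:
cos c = sin φ₁ sin φ₂ + cos φ₁ cos φ₂ cos Δλ = (0.3040)(0.7314) + (0.9527)(0.6820)(-0.3338) = 0.00548,
so c = arccos(0.00548) = 1.56532 rad.
Distance = R·c = 6371 × 1.5653 ≈ 9973 km.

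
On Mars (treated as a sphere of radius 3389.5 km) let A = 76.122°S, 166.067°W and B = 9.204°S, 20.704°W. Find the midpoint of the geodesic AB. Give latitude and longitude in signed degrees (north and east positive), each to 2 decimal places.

-54.67°, -30.50°

Central angle δ = 1.6103 rad. Interpolating on the sphere with fraction f = 0.5:
P = [sin((1−f)δ)·A + sin(fδ)·B] / sin δ = 0.7215·A + 0.7215·B in Cartesian coordinates,
giving P = (0.4983, -0.2935, -0.8159), i.e. latitude -54.67°, longitude -30.50°.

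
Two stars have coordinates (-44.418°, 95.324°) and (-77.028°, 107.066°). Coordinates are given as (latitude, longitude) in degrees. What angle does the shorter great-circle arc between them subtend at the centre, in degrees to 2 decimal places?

32.96°

With latitudes φ₁ = -44.418°, φ₂ = -77.028° and longitude difference Δλ = 11.742°:
Haversine: a = sin²(Δφ/2) + cos φ₁ cos φ₂ sin²(Δλ/2) = 0.0788 + (0.7143)(0.2245)(0.0105) = 0.08050.
Central angle c = 2·arcsin(√a) = 0.57535 rad.
So the angular separation is 32.96°.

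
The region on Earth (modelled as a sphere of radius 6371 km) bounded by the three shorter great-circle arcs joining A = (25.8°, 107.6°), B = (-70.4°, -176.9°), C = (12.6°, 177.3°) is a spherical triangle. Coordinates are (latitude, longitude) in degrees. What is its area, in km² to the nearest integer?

49384940 km²

Side lengths (central angles): a = 1.4503, b = 1.1595, c = 1.9118 rad; semiperimeter s = 2.2608.
By l'Huilier's theorem, tan(E/4) = √[tan(s/2) tan((s−a)/2) tan((s−b)/2) tan((s−c)/2)], giving spherical excess E = 1.2167 rad.
Area = E·R² = 1.2167 × (6371)² ≈ 49384940 km².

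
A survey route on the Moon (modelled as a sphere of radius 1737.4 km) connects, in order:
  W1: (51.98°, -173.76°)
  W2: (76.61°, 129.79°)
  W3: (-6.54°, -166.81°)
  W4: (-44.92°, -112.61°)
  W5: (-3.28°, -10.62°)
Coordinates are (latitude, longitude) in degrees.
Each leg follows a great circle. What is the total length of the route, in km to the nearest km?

8472 km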